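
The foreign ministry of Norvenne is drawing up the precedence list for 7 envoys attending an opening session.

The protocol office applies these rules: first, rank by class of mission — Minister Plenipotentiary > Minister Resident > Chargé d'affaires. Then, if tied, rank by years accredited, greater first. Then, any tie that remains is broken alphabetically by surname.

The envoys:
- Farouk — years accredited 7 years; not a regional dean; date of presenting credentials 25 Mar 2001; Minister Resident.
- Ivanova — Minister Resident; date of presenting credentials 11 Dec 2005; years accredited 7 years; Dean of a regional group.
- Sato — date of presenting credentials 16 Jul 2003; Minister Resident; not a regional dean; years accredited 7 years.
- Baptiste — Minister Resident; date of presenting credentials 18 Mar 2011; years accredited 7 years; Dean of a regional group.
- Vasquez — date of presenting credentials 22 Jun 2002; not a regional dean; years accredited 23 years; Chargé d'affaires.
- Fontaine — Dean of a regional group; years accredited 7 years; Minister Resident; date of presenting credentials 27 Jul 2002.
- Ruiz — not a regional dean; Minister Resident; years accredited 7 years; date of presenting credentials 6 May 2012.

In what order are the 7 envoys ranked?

By class of mission: Baptiste, Farouk, Fontaine, Ivanova, Ruiz and Sato (Minister Resident); then Vasquez (Chargé d'affaires).
Baptiste, Farouk, Fontaine, Ivanova, Ruiz and Sato all have years accredited 7 years, so the next rule applies.
Among Baptiste, Farouk, Fontaine, Ivanova, Ruiz and Sato, alphabetically by surname: Baptiste before Farouk before Fontaine before Ivanova before Ruiz before Sato.
Full order: Baptiste, Farouk, Fontaine, Ivanova, Ruiz, Sato, Vasquez.

Baptiste, Farouk, Fontaine, Ivanova, Ruiz, Sato, Vasquez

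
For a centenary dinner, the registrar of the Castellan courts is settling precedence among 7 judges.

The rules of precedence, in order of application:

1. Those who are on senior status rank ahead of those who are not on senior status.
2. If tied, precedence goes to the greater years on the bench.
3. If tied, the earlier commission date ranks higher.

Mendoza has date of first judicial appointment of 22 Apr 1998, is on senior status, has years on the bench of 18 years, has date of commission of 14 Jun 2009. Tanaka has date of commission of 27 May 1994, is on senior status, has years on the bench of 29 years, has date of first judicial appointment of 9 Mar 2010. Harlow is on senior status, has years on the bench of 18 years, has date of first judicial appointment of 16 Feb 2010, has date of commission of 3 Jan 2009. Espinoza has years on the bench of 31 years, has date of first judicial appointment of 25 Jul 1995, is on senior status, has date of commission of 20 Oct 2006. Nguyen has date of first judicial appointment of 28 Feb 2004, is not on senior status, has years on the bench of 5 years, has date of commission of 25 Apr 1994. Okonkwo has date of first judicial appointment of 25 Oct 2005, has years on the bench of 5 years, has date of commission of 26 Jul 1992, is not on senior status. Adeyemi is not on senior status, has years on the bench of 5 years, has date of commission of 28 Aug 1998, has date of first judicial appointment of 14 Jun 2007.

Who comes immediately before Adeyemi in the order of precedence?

Nguyen

By the first rule: Espinoza, Tanaka, Harlow and Mendoza (each on senior status); then Okonkwo, Nguyen and Adeyemi (each not on senior status).
Among Espinoza, Tanaka, Harlow and Mendoza, by years on the bench (higher first): Espinoza (31 years) before Tanaka (29 years) before Harlow and Mendoza (18 years).
Among Harlow and Mendoza, by date of commission (earlier first): Harlow (3 Jan 2009) before Mendoza (14 Jun 2009).
Okonkwo, Nguyen and Adeyemi all have years on the bench 5 years, so the next rule applies.
Among Okonkwo, Nguyen and Adeyemi, by date of commission (earlier first): Okonkwo (26 Jul 1992) before Nguyen (25 Apr 1994) before Adeyemi (28 Aug 1998).
Order: Espinoza, Tanaka, Harlow, Mendoza, Okonkwo, Nguyen, Adeyemi.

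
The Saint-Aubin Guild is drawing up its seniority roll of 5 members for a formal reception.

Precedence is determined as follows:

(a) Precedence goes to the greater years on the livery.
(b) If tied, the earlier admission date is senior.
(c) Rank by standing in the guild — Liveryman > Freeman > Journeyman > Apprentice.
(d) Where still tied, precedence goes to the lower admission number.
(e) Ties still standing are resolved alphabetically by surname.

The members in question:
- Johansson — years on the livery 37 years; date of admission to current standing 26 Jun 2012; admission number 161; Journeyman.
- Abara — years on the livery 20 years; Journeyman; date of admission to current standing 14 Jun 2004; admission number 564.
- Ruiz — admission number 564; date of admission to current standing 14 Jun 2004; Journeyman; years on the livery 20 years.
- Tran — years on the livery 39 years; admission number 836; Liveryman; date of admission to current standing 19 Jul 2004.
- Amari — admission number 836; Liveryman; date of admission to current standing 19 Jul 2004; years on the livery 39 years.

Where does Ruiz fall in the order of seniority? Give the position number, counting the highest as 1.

By years on the livery (higher first): Amari and Tran (both 39 years); then Johansson (37 years); then Abara and Ruiz (both 20 years).
Amari and Tran both have date of admission to current standing 19 Jul 2004, so the next rule applies.
Amari and Tran are each Liveryman, so the next rule applies.
Amari and Tran both have admission number 836, so the next rule applies.
Among Amari and Tran, alphabetically by surname: Amari before Tran.
Abara and Ruiz both have date of admission to current standing 14 Jun 2004, so the next rule applies.
Abara and Ruiz are each Journeyman, so the next rule applies.
Abara and Ruiz both have admission number 564, so the next rule applies.
Among Abara and Ruiz, alphabetically by surname: Abara before Ruiz.
Order: Amari, Tran, Johansson, Abara, Ruiz. So position 5.

5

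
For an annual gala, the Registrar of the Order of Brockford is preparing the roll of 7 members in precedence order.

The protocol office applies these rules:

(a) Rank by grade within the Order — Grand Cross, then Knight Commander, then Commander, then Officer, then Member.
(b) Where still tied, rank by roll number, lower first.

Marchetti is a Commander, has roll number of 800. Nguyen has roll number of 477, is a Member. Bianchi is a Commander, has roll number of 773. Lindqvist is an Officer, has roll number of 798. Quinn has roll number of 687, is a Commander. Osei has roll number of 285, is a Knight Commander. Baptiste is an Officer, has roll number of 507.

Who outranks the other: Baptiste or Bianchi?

By grade within the Order: Osei (Knight Commander); then Quinn, Bianchi and Marchetti (Commander); then Baptiste and Lindqvist (Officer); then Nguyen (Member).
Among Quinn, Bianchi and Marchetti, by roll number (lower first): Quinn (687) before Bianchi (773) before Marchetti (800).
Among Baptiste and Lindqvist, by roll number (lower first): Baptiste (507) before Lindqvist (798).
So Bianchi takes precedence.

Bianchi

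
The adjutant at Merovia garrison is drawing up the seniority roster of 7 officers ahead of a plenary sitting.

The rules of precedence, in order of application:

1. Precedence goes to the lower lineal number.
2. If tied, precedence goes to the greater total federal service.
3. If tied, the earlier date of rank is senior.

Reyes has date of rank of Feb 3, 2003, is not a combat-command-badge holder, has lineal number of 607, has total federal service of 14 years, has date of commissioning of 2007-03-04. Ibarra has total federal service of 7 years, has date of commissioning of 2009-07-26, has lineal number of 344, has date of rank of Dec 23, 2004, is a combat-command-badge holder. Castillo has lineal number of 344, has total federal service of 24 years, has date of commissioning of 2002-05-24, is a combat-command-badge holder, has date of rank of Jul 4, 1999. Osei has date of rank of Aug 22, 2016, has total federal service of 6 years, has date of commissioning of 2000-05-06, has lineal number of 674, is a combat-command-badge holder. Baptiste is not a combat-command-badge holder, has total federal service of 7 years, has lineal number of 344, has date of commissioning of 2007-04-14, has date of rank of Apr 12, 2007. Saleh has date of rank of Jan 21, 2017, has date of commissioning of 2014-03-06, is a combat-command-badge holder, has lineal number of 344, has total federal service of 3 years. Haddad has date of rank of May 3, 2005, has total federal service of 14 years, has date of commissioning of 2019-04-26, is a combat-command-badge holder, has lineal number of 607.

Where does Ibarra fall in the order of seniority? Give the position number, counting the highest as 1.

By lineal number (lower first): Castillo, Ibarra, Baptiste and Saleh (each 344); then Reyes and Haddad (both 607); then Osei (674).
Among Castillo, Ibarra, Baptiste and Saleh, by total federal service (higher first): Castillo (24 years) before Ibarra and Baptiste (7 years) before Saleh (3 years).
Among Ibarra and Baptiste, by date of rank (earlier first): Ibarra (Dec 23, 2004) before Baptiste (Apr 12, 2007).
Reyes and Haddad both have total federal service 14 years, so the next rule applies.
Among Reyes and Haddad, by date of rank (earlier first): Reyes (Feb 3, 2003) before Haddad (May 3, 2005).
Order: Castillo, Ibarra, Baptiste, Saleh, Reyes, Haddad, Osei. So position 2.

2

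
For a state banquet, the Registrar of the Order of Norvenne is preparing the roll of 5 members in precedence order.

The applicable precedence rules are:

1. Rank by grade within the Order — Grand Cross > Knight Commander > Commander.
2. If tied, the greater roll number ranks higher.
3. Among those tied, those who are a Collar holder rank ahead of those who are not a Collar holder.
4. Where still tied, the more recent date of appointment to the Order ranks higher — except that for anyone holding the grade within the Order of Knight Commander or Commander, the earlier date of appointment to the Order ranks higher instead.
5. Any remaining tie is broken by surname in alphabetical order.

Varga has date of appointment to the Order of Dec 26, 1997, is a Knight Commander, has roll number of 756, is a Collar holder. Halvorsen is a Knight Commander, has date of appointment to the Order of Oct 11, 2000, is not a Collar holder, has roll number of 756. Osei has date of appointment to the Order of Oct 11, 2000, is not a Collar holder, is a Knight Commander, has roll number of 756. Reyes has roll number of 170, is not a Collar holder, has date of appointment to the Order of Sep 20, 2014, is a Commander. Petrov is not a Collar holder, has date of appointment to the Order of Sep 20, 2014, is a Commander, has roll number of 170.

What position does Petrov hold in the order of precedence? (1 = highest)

By grade within the Order: Varga, Halvorsen and Osei (Knight Commander); then Petrov and Reyes (Commander).
Varga, Halvorsen and Osei all have roll number 756, so the next rule applies.
Among Varga, Halvorsen and Osei, a Collar holder before not a Collar holder: Varga (a Collar holder) before Halvorsen and Osei (not a Collar holder).
Halvorsen and Osei both have date of appointment to the Order Oct 11, 2000, so the next rule applies.
Among Halvorsen and Osei, alphabetically by surname: Halvorsen before Osei.
Petrov and Reyes both have roll number 170, so the next rule applies.
Petrov and Reyes are each not a Collar holder, so the next rule applies.
Petrov and Reyes both have date of appointment to the Order Sep 20, 2014, so the next rule applies.
Among Petrov and Reyes, alphabetically by surname: Petrov before Reyes.
Order: Varga, Halvorsen, Osei, Petrov, Reyes. So position 4.

4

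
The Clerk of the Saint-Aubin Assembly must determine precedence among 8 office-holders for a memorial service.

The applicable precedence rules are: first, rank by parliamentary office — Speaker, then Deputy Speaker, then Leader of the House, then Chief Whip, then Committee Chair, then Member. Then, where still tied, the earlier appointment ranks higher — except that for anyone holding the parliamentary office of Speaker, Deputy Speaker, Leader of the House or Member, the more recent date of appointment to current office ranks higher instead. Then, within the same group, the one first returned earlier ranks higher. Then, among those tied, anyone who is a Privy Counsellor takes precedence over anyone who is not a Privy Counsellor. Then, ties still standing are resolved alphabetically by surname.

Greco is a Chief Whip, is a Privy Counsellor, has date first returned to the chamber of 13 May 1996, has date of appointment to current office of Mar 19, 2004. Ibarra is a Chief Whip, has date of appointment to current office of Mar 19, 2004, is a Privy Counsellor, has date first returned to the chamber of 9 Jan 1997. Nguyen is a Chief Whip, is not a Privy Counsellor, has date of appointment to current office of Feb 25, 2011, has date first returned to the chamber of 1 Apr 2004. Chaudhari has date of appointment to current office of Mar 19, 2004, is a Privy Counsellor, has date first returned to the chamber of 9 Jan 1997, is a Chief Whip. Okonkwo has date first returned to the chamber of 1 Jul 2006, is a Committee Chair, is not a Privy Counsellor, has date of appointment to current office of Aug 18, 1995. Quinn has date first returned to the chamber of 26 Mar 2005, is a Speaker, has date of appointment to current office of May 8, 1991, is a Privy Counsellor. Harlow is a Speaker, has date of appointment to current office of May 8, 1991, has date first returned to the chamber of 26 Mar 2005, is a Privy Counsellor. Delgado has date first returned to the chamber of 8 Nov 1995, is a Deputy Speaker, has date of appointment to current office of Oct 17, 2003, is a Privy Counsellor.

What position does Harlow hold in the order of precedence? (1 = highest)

1

By parliamentary office: Harlow and Quinn (Speaker); then Delgado (Deputy Speaker); then Greco, Chaudhari, Ibarra and Nguyen (Chief Whip); then Okonkwo (Committee Chair).
Harlow and Quinn both have date of appointment to current office May 8, 1991, so the next rule applies.
Harlow and Quinn both have date first returned to the chamber 26 Mar 2005, so the next rule applies.
Harlow and Quinn are each a Privy Counsellor, so the next rule applies.
Among Harlow and Quinn, alphabetically by surname: Harlow before Quinn.
Among Greco, Chaudhari, Ibarra and Nguyen, by date of appointment to current office (earlier first): Greco, Chaudhari and Ibarra (Mar 19, 2004) before Nguyen (Feb 25, 2011).
Among Greco, Chaudhari and Ibarra, by date first returned to the chamber (earlier first): Greco (13 May 1996) before Chaudhari and Ibarra (9 Jan 1997).
Chaudhari and Ibarra are each a Privy Counsellor, so the next rule applies.
Among Chaudhari and Ibarra, alphabetically by surname: Chaudhari before Ibarra.
Order: Harlow, Quinn, Delgado, Greco, Chaudhari, Ibarra, Nguyen, Okonkwo. So position 1.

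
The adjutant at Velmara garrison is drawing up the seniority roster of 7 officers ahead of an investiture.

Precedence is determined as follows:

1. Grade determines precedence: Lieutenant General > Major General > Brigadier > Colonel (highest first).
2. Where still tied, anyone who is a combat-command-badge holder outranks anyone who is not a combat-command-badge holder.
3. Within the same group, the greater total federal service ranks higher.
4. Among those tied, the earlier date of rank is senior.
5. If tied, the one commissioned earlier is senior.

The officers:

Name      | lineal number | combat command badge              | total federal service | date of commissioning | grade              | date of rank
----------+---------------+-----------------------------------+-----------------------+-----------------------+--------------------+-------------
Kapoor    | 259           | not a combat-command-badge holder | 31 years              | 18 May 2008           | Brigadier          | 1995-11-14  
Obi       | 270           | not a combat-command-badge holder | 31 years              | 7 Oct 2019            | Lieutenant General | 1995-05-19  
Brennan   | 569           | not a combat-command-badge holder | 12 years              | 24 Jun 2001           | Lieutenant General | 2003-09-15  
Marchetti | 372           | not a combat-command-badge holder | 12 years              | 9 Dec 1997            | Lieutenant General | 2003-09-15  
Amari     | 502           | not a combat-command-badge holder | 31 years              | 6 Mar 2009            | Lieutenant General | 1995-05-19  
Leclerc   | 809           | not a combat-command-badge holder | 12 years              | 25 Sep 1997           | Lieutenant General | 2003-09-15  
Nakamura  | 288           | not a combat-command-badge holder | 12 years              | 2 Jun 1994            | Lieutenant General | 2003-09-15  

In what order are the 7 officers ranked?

Amari, Obi, Nakamura, Leclerc, Marchetti, Brennan, Kapoor

By grade: Amari, Obi, Nakamura, Leclerc, Marchetti and Brennan (Lieutenant General); then Kapoor (Brigadier).
Amari, Obi, Nakamura, Leclerc, Marchetti and Brennan are each not a combat-command-badge holder, so the next rule applies.
Among Amari, Obi, Nakamura, Leclerc, Marchetti and Brennan, by total federal service (higher first): Amari and Obi (31 years) before Nakamura, Leclerc, Marchetti and Brennan (12 years).
Amari and Obi both have date of rank 1995-05-19, so the next rule applies.
Among Amari and Obi, by date of commissioning (earlier first): Amari (6 Mar 2009) before Obi (7 Oct 2019).
Nakamura, Leclerc, Marchetti and Brennan all have date of rank 2003-09-15, so the next rule applies.
Among Nakamura, Leclerc, Marchetti and Brennan, by date of commissioning (earlier first): Nakamura (2 Jun 1994) before Leclerc (25 Sep 1997) before Marchetti (9 Dec 1997) before Brennan (24 Jun 2001).
Full order: Amari, Obi, Nakamura, Leclerc, Marchetti, Brennan, Kapoor.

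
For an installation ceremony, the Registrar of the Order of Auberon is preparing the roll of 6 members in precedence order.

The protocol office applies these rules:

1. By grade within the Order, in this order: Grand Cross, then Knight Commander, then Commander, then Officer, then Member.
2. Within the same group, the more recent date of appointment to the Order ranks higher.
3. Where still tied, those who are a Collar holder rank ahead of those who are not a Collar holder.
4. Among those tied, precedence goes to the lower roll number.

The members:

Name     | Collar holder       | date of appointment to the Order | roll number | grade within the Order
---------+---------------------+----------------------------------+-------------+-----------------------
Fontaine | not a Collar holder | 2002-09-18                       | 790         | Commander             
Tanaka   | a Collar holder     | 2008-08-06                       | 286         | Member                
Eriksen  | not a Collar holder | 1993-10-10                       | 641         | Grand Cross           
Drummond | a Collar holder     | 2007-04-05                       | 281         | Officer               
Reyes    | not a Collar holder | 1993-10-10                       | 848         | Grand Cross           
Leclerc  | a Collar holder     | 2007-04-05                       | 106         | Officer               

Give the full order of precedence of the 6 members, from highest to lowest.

Eriksen, Reyes, Fontaine, Leclerc, Drummond, Tanaka

By grade within the Order: Eriksen and Reyes (Grand Cross); then Fontaine (Commander); then Leclerc and Drummond (Officer); then Tanaka (Member).
Eriksen and Reyes both have date of appointment to the Order 1993-10-10, so the next rule applies.
Eriksen and Reyes are each not a Collar holder, so the next rule applies.
Among Eriksen and Reyes, by roll number (lower first): Eriksen (641) before Reyes (848).
Leclerc and Drummond both have date of appointment to the Order 2007-04-05, so the next rule applies.
Leclerc and Drummond are each a Collar holder, so the next rule applies.
Among Leclerc and Drummond, by roll number (lower first): Leclerc (106) before Drummond (281).
Full order: Eriksen, Reyes, Fontaine, Leclerc, Drummond, Tanaka.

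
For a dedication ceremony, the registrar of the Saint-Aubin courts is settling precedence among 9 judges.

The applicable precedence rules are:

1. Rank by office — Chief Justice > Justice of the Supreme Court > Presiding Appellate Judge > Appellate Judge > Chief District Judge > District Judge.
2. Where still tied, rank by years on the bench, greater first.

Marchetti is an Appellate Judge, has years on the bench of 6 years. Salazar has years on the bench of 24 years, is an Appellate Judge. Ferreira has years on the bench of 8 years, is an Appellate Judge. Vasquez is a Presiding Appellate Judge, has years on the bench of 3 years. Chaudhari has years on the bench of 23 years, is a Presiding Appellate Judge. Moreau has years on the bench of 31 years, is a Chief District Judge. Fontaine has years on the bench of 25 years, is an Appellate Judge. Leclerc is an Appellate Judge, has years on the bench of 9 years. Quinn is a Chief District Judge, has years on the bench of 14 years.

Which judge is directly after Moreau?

Quinn

By office: Chaudhari and Vasquez (Presiding Appellate Judge); then Fontaine, Salazar, Leclerc, Ferreira and Marchetti (Appellate Judge); then Moreau and Quinn (Chief District Judge).
Among Chaudhari and Vasquez, by years on the bench (higher first): Chaudhari (23 years) before Vasquez (3 years).
Among Fontaine, Salazar, Leclerc, Ferreira and Marchetti, by years on the bench (higher first): Fontaine (25 years) before Salazar (24 years) before Leclerc (9 years) before Ferreira (8 years) before Marchetti (6 years).
Among Moreau and Quinn, by years on the bench (higher first): Moreau (31 years) before Quinn (14 years).
Order: Chaudhari, Vasquez, Fontaine, Salazar, Leclerc, Ferreira, Marchetti, Moreau, Quinn.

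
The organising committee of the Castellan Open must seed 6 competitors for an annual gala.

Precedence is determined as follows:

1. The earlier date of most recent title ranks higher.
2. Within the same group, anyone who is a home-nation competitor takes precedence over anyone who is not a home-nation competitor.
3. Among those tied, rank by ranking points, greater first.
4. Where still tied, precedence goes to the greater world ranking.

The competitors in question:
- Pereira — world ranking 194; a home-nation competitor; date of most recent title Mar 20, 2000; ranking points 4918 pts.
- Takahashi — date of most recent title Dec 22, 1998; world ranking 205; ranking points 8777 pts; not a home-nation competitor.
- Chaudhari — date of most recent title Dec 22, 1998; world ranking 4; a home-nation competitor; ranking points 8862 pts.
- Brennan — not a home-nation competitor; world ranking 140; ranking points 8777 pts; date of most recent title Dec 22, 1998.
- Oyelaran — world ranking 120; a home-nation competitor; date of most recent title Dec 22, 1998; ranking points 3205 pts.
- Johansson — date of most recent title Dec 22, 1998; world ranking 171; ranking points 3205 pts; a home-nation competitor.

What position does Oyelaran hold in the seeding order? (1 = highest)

By date of most recent title (earlier first): Chaudhari, Johansson, Oyelaran, Takahashi and Brennan (each Dec 22, 1998); then Pereira (Mar 20, 2000).
Among Chaudhari, Johansson, Oyelaran, Takahashi and Brennan, a home-nation competitor before not a home-nation competitor: Chaudhari, Johansson and Oyelaran (a home-nation competitor) before Takahashi and Brennan (not a home-nation competitor).
Among Chaudhari, Johansson and Oyelaran, by ranking points (higher first): Chaudhari (8862 pts) before Johansson and Oyelaran (3205 pts).
Among Johansson and Oyelaran, by world ranking (higher first): Johansson (171) before Oyelaran (120).
Takahashi and Brennan both have ranking points 8777 pts, so the next rule applies.
Among Takahashi and Brennan, by world ranking (higher first): Takahashi (205) before Brennan (140).
Order: Chaudhari, Johansson, Oyelaran, Takahashi, Brennan, Pereira. So position 3.

3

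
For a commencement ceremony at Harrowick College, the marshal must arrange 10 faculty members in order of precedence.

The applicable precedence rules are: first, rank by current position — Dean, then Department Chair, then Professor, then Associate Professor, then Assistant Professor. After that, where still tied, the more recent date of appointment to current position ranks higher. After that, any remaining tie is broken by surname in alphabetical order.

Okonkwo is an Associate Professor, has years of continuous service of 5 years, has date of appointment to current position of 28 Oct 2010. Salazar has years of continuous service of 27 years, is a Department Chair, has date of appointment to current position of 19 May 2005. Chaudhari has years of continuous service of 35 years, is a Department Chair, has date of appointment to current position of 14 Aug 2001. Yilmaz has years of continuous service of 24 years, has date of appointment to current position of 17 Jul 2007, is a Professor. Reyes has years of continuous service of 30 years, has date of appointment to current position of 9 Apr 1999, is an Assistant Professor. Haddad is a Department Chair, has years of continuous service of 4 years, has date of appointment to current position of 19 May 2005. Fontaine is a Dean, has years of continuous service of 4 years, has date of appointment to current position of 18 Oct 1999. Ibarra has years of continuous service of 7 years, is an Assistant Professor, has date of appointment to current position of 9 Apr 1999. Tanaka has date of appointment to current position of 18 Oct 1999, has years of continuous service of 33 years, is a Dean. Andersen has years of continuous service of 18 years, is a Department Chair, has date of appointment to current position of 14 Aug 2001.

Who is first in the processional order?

Fontaine

By current position: Fontaine and Tanaka (Dean); then Haddad, Salazar, Andersen and Chaudhari (Department Chair); then Yilmaz (Professor); then Okonkwo (Associate Professor); then Ibarra and Reyes (Assistant Professor).
Fontaine and Tanaka both have date of appointment to current position 18 Oct 1999, so the next rule applies.
Among Fontaine and Tanaka, alphabetically by surname: Fontaine before Tanaka.
Among Haddad, Salazar, Andersen and Chaudhari, by date of appointment to current position (later first): Haddad and Salazar (19 May 2005) before Andersen and Chaudhari (14 Aug 2001).
Among Haddad and Salazar, alphabetically by surname: Haddad before Salazar.
Among Andersen and Chaudhari, alphabetically by surname: Andersen before Chaudhari.
Ibarra and Reyes both have date of appointment to current position 9 Apr 1999, so the next rule applies.
Among Ibarra and Reyes, alphabetically by surname: Ibarra before Reyes.
Order: Fontaine, Tanaka, Haddad, Salazar, Andersen, Chaudhari, Yilmaz, Okonkwo, Ibarra, Reyes.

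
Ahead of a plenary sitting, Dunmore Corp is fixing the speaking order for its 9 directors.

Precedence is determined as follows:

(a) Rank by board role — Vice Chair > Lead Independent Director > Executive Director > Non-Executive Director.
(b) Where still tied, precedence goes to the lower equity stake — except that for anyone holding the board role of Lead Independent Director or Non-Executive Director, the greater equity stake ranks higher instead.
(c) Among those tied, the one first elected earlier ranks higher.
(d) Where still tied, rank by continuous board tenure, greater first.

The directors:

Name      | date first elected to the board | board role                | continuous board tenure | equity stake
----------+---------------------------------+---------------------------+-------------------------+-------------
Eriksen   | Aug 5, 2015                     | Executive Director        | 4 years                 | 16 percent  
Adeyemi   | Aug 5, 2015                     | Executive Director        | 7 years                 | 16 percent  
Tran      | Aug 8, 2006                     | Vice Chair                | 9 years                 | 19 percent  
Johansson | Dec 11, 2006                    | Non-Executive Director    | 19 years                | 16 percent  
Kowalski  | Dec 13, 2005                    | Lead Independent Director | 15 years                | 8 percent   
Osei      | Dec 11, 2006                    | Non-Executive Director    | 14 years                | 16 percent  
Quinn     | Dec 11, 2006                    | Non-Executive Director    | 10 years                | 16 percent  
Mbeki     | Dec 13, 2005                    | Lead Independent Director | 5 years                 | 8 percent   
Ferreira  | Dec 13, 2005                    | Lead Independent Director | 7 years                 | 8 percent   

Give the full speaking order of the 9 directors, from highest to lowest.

Tran, Kowalski, Ferreira, Mbeki, Adeyemi, Eriksen, Johansson, Osei, Quinn

By board role: Tran (Vice Chair); then Kowalski, Ferreira and Mbeki (Lead Independent Director); then Adeyemi and Eriksen (Executive Director); then Johansson, Osei and Quinn (Non-Executive Director).
Kowalski, Ferreira and Mbeki all have equity stake 8 percent, so the next rule applies.
Kowalski, Ferreira and Mbeki all have date first elected to the board Dec 13, 2005, so the next rule applies.
Among Kowalski, Ferreira and Mbeki, by continuous board tenure (higher first): Kowalski (15 years) before Ferreira (7 years) before Mbeki (5 years).
Adeyemi and Eriksen both have equity stake 16 percent, so the next rule applies.
Adeyemi and Eriksen both have date first elected to the board Aug 5, 2015, so the next rule applies.
Among Adeyemi and Eriksen, by continuous board tenure (higher first): Adeyemi (7 years) before Eriksen (4 years).
Johansson, Osei and Quinn all have equity stake 16 percent, so the next rule applies.
Johansson, Osei and Quinn all have date first elected to the board Dec 11, 2006, so the next rule applies.
Among Johansson, Osei and Quinn, by continuous board tenure (higher first): Johansson (19 years) before Osei (14 years) before Quinn (10 years).
Full order: Tran, Kowalski, Ferreira, Mbeki, Adeyemi, Eriksen, Johansson, Osei, Quinn.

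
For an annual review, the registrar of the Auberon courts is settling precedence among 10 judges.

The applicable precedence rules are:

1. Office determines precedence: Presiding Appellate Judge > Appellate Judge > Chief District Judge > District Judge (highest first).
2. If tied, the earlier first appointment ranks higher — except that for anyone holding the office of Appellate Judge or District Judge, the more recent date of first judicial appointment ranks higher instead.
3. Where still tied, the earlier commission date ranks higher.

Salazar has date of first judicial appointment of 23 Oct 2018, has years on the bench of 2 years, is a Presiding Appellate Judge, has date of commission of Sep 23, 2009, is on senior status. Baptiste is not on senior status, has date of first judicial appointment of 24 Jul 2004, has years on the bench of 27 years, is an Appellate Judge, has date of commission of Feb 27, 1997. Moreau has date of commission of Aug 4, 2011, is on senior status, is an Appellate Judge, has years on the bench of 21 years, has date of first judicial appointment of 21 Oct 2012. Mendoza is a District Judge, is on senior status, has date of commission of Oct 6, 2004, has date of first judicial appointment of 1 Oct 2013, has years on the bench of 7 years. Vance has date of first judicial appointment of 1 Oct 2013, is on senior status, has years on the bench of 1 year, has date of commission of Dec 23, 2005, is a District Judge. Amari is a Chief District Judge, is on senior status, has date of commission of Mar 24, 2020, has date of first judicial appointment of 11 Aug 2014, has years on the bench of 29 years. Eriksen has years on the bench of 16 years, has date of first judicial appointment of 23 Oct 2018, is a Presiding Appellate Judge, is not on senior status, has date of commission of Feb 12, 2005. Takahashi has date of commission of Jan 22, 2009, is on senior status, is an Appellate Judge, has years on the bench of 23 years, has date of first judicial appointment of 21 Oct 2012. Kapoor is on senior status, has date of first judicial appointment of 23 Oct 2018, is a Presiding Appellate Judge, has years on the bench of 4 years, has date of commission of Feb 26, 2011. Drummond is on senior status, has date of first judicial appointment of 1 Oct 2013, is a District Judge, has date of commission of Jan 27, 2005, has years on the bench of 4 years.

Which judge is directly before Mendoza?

By office: Eriksen, Salazar and Kapoor (Presiding Appellate Judge); then Takahashi, Moreau and Baptiste (Appellate Judge); then Amari (Chief District Judge); then Mendoza, Drummond and Vance (District Judge).
Eriksen, Salazar and Kapoor all have date of first judicial appointment 23 Oct 2018, so the next rule applies.
Among Eriksen, Salazar and Kapoor, by date of commission (earlier first): Eriksen (Feb 12, 2005) before Salazar (Sep 23, 2009) before Kapoor (Feb 26, 2011).
Among Takahashi, Moreau and Baptiste, by date of first judicial appointment (later first) (reversed rule for this group): Takahashi and Moreau (21 Oct 2012) before Baptiste (24 Jul 2004).
Among Takahashi and Moreau, by date of commission (earlier first): Takahashi (Jan 22, 2009) before Moreau (Aug 4, 2011).
Mendoza, Drummond and Vance all have date of first judicial appointment 1 Oct 2013, so the next rule applies.
Among Mendoza, Drummond and Vance, by date of commission (earlier first): Mendoza (Oct 6, 2004) before Drummond (Jan 27, 2005) before Vance (Dec 23, 2005).
Order: Eriksen, Salazar, Kapoor, Takahashi, Moreau, Baptiste, Amari, Mendoza, Drummond, Vance.

Amari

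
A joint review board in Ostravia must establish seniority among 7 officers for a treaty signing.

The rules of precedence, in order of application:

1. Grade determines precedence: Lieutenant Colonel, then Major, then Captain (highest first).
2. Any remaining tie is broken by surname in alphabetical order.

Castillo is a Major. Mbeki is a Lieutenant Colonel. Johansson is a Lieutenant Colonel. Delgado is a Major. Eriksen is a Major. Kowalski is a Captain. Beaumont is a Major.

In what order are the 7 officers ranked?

By grade: Johansson and Mbeki (Lieutenant Colonel); then Beaumont, Castillo, Delgado and Eriksen (Major); then Kowalski (Captain).
Among Johansson and Mbeki, alphabetically by surname: Johansson before Mbeki.
Among Beaumont, Castillo, Delgado and Eriksen, alphabetically by surname: Beaumont before Castillo before Delgado before Eriksen.
Full order: Johansson, Mbeki, Beaumont, Castillo, Delgado, Eriksen, Kowalski.

Johansson, Mbeki, Beaumont, Castillo, Delgado, Eriksen, Kowalski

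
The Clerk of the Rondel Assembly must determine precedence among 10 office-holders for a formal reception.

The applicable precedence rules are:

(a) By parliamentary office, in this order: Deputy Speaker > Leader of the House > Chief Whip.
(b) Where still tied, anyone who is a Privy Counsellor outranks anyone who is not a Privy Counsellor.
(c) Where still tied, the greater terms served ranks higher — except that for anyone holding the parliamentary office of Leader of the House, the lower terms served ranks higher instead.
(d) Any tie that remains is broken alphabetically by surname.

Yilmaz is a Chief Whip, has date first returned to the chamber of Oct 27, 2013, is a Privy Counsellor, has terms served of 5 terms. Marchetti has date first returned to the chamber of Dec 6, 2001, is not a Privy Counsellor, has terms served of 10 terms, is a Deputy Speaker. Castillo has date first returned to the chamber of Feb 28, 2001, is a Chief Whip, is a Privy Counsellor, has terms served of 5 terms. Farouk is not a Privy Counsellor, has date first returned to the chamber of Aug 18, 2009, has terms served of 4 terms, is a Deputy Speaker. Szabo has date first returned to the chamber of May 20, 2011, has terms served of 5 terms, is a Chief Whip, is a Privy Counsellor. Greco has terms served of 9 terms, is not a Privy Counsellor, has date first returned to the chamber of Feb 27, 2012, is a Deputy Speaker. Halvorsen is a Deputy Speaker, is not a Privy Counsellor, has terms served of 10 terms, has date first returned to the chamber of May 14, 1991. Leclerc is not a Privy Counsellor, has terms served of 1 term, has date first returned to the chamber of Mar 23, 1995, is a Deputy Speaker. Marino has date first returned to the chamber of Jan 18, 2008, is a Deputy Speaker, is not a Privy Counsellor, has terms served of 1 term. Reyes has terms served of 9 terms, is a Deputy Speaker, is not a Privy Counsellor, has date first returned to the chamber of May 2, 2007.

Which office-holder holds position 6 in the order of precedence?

By parliamentary office: Halvorsen, Marchetti, Greco, Reyes, Farouk, Leclerc and Marino (Deputy Speaker); then Castillo, Szabo and Yilmaz (Chief Whip).
Halvorsen, Marchetti, Greco, Reyes, Farouk, Leclerc and Marino are each not a Privy Counsellor, so the next rule applies.
Among Halvorsen, Marchetti, Greco, Reyes, Farouk, Leclerc and Marino, by terms served (higher first): Halvorsen and Marchetti (10 terms) before Greco and Reyes (9 terms) before Farouk (4 terms) before Leclerc and Marino (1 term).
Among Halvorsen and Marchetti, alphabetically by surname: Halvorsen before Marchetti.
Among Greco and Reyes, alphabetically by surname: Greco before Reyes.
Among Leclerc and Marino, alphabetically by surname: Leclerc before Marino.
Castillo, Szabo and Yilmaz are each a Privy Counsellor, so the next rule applies.
Castillo, Szabo and Yilmaz all have terms served 5 terms, so the next rule applies.
Among Castillo, Szabo and Yilmaz, alphabetically by surname: Castillo before Szabo before Yilmaz.
Order: Halvorsen, Marchetti, Greco, Reyes, Farouk, Leclerc, Marino, Castillo, Szabo, Yilmaz.

Leclerc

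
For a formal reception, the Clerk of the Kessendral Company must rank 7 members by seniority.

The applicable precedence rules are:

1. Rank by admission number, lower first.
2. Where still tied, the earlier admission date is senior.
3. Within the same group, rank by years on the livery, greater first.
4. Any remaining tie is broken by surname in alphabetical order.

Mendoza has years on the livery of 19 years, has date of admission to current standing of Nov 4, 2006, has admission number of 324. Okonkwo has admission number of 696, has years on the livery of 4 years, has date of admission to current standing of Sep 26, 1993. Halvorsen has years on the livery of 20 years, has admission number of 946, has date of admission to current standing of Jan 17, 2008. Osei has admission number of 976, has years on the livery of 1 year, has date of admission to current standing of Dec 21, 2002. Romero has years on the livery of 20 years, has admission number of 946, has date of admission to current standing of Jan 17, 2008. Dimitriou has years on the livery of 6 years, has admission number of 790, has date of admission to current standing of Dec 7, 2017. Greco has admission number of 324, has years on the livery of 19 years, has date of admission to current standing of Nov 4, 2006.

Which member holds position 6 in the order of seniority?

Romero

By admission number (lower first): Greco and Mendoza (both 324); then Okonkwo (696); then Dimitriou (790); then Halvorsen and Romero (both 946); then Osei (976).
Greco and Mendoza both have date of admission to current standing Nov 4, 2006, so the next rule applies.
Greco and Mendoza both have years on the livery 19 years, so the next rule applies.
Among Greco and Mendoza, alphabetically by surname: Greco before Mendoza.
Halvorsen and Romero both have date of admission to current standing Jan 17, 2008, so the next rule applies.
Halvorsen and Romero both have years on the livery 20 years, so the next rule applies.
Among Halvorsen and Romero, alphabetically by surname: Halvorsen before Romero.
Order: Greco, Mendoza, Okonkwo, Dimitriou, Halvorsen, Romero, Osei.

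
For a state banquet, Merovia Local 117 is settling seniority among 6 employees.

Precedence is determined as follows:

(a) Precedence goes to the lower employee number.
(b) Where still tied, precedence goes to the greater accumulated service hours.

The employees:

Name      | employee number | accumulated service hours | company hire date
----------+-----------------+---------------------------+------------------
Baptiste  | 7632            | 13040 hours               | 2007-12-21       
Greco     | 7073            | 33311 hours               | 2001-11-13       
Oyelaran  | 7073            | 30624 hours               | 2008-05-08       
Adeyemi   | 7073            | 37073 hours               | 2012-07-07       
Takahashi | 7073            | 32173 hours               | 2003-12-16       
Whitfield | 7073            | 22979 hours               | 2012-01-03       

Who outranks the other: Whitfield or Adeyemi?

By employee number (lower first): Adeyemi, Greco, Takahashi, Oyelaran and Whitfield (each 7073); then Baptiste (7632).
Among Adeyemi, Greco, Takahashi, Oyelaran and Whitfield, by accumulated service hours (higher first): Adeyemi (37073 hours) before Greco (33311 hours) before Takahashi (32173 hours) before Oyelaran (30624 hours) before Whitfield (22979 hours).
So Adeyemi takes precedence.

Adeyemi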